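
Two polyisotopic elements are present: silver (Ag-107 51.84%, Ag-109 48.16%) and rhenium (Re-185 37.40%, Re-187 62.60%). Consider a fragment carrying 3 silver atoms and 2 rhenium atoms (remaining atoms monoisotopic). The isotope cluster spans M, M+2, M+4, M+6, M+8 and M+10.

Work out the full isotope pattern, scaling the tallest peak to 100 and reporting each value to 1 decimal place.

5.8 : 35.5 : 85.2 : 100.0 : 57.5 : 13.0

Silver pattern (n=3): 0.13931407 : 0.38827347 : 0.36071085 : 0.11170161
Rhenium pattern (n=2): 0.139876 : 0.468248 : 0.391876
Convolve the two distributions (both contribute in 2-u steps):
  M: 0.13931407×0.139876 = 0.019487
  M+2: 0.13931407×0.468248 + 0.38827347×0.139876 = 0.119544
  M+4: 0.13931407×0.391876 + 0.38827347×0.468248 + 0.36071085×0.139876 = 0.286857
  M+6: 0.38827347×0.391876 + 0.36071085×0.468248 + 0.11170161×0.139876 = 0.336682
  M+8: 0.36071085×0.391876 + 0.11170161×0.468248 = 0.193658
  M+10: 0.11170161×0.391876 = 0.043773
Scale to base peak (0.336682) = 100: 5.8 : 35.5 : 85.2 : 100.0 : 57.5 : 13.0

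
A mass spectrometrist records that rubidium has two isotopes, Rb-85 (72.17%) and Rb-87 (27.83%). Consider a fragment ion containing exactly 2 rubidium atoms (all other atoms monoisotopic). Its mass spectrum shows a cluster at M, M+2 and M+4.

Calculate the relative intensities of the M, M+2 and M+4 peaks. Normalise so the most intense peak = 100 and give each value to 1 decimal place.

100.0 : 77.1 : 14.9

Each Rb atom is independently Rb-85 (p = 0.7217) or Rb-87 (q = 0.2783); the cluster is the binomial expansion (p + q)^2.
P(M) = 0.7217^2 = 0.520851
P(M+2) = 2 × 0.7217^1 × 0.2783^1 = 0.401698
P(M+4) = 0.2783^2 = 0.077451
The M peak is largest (0.520851); scaling to 100 gives 100.0 : 77.1 : 14.9.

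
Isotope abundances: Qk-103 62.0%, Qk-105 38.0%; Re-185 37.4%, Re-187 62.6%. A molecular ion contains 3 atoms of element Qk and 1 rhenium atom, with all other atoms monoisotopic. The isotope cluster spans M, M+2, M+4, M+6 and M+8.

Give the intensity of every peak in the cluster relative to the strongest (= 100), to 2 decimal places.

23.78 : 83.54 : 100.00 : 50.34 : 9.17

Element Qk pattern (n=3): 0.238328 : 0.438216 : 0.268584 : 0.054872
Rhenium pattern (n=1): 0.3740 : 0.6260
Convolve the two distributions (both contribute in 2-u steps):
  M: 0.238328×0.3740 = 0.089135
  M+2: 0.238328×0.6260 + 0.438216×0.3740 = 0.313086
  M+4: 0.438216×0.6260 + 0.268584×0.3740 = 0.374774
  M+6: 0.268584×0.6260 + 0.054872×0.3740 = 0.188656
  M+8: 0.054872×0.6260 = 0.034350
Scale to base peak (0.374774) = 100: 23.78 : 83.54 : 100.00 : 50.34 : 9.17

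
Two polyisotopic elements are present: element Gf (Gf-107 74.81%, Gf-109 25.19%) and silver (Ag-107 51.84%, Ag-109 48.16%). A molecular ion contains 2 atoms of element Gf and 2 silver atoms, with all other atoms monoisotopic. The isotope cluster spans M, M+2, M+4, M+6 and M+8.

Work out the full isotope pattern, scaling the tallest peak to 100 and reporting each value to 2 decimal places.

39.50 : 100.00 : 88.00 : 31.28 : 3.87

Element Gf pattern (n=2): 0.55965361 : 0.37689278 : 0.06345361
Silver pattern (n=2): 0.26873856 : 0.49932288 : 0.23193856
Convolve the two distributions (both contribute in 2-u steps):
  M: 0.55965361×0.26873856 = 0.150401
  M+2: 0.55965361×0.49932288 + 0.37689278×0.26873856 = 0.380733
  M+4: 0.55965361×0.23193856 + 0.37689278×0.49932288 + 0.06345361×0.26873856 = 0.335049
  M+6: 0.37689278×0.23193856 + 0.06345361×0.49932288 = 0.119100
  M+8: 0.06345361×0.23193856 = 0.014717
Scale to base peak (0.380733) = 100: 39.50 : 100.00 : 88.00 : 31.28 : 3.87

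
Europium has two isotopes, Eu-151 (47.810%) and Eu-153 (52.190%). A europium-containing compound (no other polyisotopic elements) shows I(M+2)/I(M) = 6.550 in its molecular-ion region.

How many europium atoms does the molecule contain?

6

With n Eu atoms, P(M+2)/P(M) = C(n,1)·p^(n−1)q / p^n = n·q/p = n · 0.52190/0.47810.
n = 6.550 × 0.47810/0.52190 = 6.00 ≈ 6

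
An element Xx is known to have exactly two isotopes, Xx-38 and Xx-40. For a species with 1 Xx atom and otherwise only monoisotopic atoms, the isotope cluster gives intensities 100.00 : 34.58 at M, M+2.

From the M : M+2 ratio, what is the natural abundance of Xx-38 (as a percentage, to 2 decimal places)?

74.31%

If p is the fraction of Xx that is Xx-38, then I(M+2)/I(M) = [C(1,1)·p^0·(1−p)] / p^1 = 1·(1−p)/p = 34.58/100.00 = 0.3458
(1−p)/p = 0.3458/1 = 0.3458  ⇒  p = 1/(1 + 0.3458) = 0.7431
Xx-38: 74.31%, Xx-40: 25.69%.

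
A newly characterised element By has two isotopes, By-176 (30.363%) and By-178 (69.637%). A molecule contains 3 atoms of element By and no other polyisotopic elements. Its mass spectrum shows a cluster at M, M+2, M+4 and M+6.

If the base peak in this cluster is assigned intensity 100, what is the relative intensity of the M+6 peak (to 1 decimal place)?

Term probabilities: M 0.0280, M+2 0.1926, M+4 0.4417, M+6 0.3377. Base peak = M+4.
P(M+4) = C(3,2) × 0.30363^1 × 0.69637^2 = 3 × 0.30363 × 0.48493118 = 0.441719 (base)
P(M+6) = C(3,3) × 0.30363^0 × 0.69637^3 = 1 × 1.0000 × 0.33769152 = 0.337692
Relative intensity = 0.337692 / 0.441719 × 100 = 76.4

76.4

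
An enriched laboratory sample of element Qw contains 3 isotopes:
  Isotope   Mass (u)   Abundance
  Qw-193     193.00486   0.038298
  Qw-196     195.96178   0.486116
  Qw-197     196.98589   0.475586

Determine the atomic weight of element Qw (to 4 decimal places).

Average mass = Σ (abundance × isotope mass) = 0.038298 × 193.00486 + 0.486116 × 195.96178 + 0.475586 × 196.98589
= 7.391700 + 95.260157 + 93.683731 = 196.335588 u

196.3356 u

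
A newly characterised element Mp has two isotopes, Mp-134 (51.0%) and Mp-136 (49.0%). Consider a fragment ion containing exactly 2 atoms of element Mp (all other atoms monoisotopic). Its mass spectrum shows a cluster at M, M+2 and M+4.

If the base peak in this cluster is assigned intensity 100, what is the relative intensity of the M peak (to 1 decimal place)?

52.0

Term probabilities: M 0.2601, M+2 0.4998, M+4 0.2401. Base peak = M+2.
P(M+2) = C(2,1) × 0.510^1 × 0.490^1 = 2 × 0.5100 × 0.4900 = 0.499800 (base)
P(M) = C(2,0) × 0.510^2 × 0.490^0 = 1 × 0.2601 × 1.0000 = 0.260100
Relative intensity = 0.260100 / 0.499800 × 100 = 52.0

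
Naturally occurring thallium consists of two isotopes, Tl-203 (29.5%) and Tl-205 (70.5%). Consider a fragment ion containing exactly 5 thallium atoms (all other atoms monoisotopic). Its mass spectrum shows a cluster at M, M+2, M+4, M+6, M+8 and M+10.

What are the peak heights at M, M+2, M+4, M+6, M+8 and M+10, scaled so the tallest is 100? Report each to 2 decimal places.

Each Tl atom is independently Tl-203 (p = 0.295) or Tl-205 (q = 0.705); the cluster is the binomial expansion (p + q)^5.
P(M) = 0.295^5 = 0.002234
P(M+2) = 5 × 0.295^4 × 0.705^1 = 0.026696
P(M+4) = 10 × 0.295^3 × 0.705^2 = 0.127598
P(M+6) = 10 × 0.295^2 × 0.705^3 = 0.304938
P(M+8) = 5 × 0.295^1 × 0.705^4 = 0.364375
P(M+10) = 0.705^5 = 0.174159
The M+8 peak is largest (0.364375); scaling to 100 gives 0.61 : 7.33 : 35.02 : 83.69 : 100.00 : 47.80.

0.61 : 7.33 : 35.02 : 83.69 : 100.00 : 47.80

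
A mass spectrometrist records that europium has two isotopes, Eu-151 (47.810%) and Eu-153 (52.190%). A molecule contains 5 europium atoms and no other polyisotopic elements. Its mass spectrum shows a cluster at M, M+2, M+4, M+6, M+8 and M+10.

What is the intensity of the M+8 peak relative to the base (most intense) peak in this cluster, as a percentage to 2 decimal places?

54.58%

(0.47810 + 0.52190)^5 gives M 0.0250, M+2 0.1363, M+4 0.2977, M+6 0.3249, M+8 0.1774, M+10 0.0387; the largest is M+6.
P(M+6) = C(5,3) × 0.47810^2 × 0.52190^3 = 10 × 0.22857961 × 0.14215492 = 0.324937 (base)
P(M+8) = C(5,4) × 0.47810^1 × 0.52190^4 = 5 × 0.4781 × 0.07419065 = 0.177353
Relative intensity = 0.177353 / 0.324937 × 100 = 54.58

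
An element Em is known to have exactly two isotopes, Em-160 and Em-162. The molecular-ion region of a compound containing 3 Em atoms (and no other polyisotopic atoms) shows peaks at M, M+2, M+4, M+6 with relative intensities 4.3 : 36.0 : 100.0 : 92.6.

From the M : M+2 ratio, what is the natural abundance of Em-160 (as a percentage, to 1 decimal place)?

Write p for the Em-160 fraction. I(M+2)/I(M) = [C(3,1)·p^2·(1−p)] / p^3 = 3·(1−p)/p = 36.0/4.3 = 8.3721
(1−p)/p = 8.3721/3 = 2.7907  ⇒  p = 1/(1 + 2.7907) = 0.2638
Em-160: 26.4%, Em-162: 73.6%.

26.4%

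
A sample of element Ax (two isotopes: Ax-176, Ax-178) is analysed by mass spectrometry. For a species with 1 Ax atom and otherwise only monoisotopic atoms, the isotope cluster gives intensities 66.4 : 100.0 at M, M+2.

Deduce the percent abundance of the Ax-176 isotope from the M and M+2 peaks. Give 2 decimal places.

39.90%

If p is the fraction of Ax that is Ax-176, then I(M+2)/I(M) = [C(1,1)·p^0·(1−p)] / p^1 = 1·(1−p)/p = 100.0/66.4 = 1.5060
(1−p)/p = 1.5060/1 = 1.5060  ⇒  p = 1/(1 + 1.5060) = 0.3990
Ax-176: 39.90%, Ax-178: 60.10%.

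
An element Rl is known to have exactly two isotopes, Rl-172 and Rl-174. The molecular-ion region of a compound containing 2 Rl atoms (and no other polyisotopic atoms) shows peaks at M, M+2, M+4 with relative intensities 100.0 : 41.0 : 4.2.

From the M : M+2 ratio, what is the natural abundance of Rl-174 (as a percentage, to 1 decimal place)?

If p is the fraction of Rl that is Rl-172, then I(M+2)/I(M) = [C(2,1)·p^1·(1−p)] / p^2 = 2·(1−p)/p = 41.0/100.0 = 0.4100
(1−p)/p = 0.4100/2 = 0.2050  ⇒  p = 1/(1 + 0.2050) = 0.8299
Rl-172: 83.0%, Rl-174: 17.0%.

17.0%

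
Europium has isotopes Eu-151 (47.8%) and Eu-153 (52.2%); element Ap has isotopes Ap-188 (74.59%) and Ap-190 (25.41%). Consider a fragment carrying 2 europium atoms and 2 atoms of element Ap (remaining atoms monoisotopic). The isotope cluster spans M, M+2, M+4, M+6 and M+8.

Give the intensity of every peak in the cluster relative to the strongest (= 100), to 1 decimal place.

Europium pattern (n=2): 0.228484 : 0.499032 : 0.272484
Element Ap pattern (n=2): 0.55636681 : 0.37906638 : 0.06456681
Convolve the two distributions (both contribute in 2-u steps):
  M: 0.228484×0.55636681 = 0.127121
  M+2: 0.228484×0.37906638 + 0.499032×0.55636681 = 0.364255
  M+4: 0.228484×0.06456681 + 0.499032×0.37906638 + 0.272484×0.55636681 = 0.355520
  M+6: 0.499032×0.06456681 + 0.272484×0.37906638 = 0.135510
  M+8: 0.272484×0.06456681 = 0.017593
Scale to base peak (0.364255) = 100: 34.9 : 100.0 : 97.6 : 37.2 : 4.8

34.9 : 100.0 : 97.6 : 37.2 : 4.8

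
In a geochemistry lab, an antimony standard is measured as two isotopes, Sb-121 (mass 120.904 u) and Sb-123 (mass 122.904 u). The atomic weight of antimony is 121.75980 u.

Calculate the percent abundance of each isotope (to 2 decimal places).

Sb-121: 57.21%, Sb-123: 42.79%

Let x be the fractional abundance of Sb-121; then Sb-123 has abundance 1 − x.
120.904·x + 122.904·(1 − x) = 121.75980
(120.904 − 122.904)·x = 121.75980 − 122.904
x = -1.14420 / -2.000 = 0.57210 → 57.21% Sb-121, 42.79% Sb-123.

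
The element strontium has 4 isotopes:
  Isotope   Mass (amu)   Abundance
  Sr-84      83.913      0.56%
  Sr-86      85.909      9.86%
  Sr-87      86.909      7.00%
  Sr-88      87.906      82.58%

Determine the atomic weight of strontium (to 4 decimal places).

Ar = Σ fᵢ·mᵢ = 0.0056 × 83.913 + 0.0986 × 85.909 + 0.0700 × 86.909 + 0.8258 × 87.906
= 0.46991 + 8.47063 + 6.08363 + 72.59277 = 87.61694 amu

87.6169 amu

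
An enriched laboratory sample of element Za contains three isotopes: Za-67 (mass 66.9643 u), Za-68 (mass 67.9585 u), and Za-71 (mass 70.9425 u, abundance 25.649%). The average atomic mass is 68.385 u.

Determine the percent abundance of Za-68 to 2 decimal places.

The remaining 74.351% is split between Za-67 (fraction x) and Za-68 (fraction 0.74351 − x).
Substituting: 66.9643x + 67.9585(0.74351 − x) = 50.188958175
(66.9643 − 67.9585)x = -0.33886616  ⇒  x = 0.34084, y = 0.40267
Za-67: 34.08%, Za-68: 40.27%.

40.27%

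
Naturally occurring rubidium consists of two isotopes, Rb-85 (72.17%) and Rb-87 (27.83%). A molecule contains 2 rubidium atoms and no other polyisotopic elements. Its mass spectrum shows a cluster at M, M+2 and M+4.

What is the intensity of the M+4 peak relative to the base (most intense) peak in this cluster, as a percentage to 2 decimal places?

14.87%

Term probabilities: M 0.5209, M+2 0.4017, M+4 0.0775. Base peak = M.
P(M) = C(2,0) × 0.7217^2 × 0.2783^0 = 1 × 0.52085089 × 1.0000 = 0.520851 (base)
P(M+4) = C(2,2) × 0.7217^0 × 0.2783^2 = 1 × 1.0000 × 0.07745089 = 0.077451
Relative intensity = 0.077451 / 0.520851 × 100 = 14.87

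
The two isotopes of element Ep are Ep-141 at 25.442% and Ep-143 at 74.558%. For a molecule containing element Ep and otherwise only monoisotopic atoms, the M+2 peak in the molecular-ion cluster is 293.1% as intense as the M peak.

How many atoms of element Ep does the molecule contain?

1

The M+2/M ratio from n Ep atoms is n · q/p = n · 0.74558/0.25442.
n = 2.931 × 0.25442/0.74558 = 1.00 ≈ 1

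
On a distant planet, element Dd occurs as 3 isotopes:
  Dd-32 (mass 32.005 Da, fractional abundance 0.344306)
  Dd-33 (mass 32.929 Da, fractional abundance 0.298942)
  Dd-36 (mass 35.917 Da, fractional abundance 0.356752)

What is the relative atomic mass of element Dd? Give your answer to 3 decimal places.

Ar = Σ fᵢ·mᵢ = 0.344306 × 32.005 + 0.298942 × 32.929 + 0.356752 × 35.917
= 11.0195 + 9.8439 + 12.8135 = 33.6769 Da

33.677 Da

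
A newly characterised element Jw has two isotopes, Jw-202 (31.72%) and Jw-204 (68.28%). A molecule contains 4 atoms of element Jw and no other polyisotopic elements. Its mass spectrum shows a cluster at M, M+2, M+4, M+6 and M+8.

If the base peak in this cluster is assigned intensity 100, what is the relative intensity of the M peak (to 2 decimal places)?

2.51

(0.3172 + 0.6828)^4 gives M 0.0101, M+2 0.0872, M+4 0.2815, M+6 0.4039, M+8 0.2174; the largest is M+6.
P(M+6) = C(4,3) × 0.3172^1 × 0.6828^3 = 4 × 0.3172 × 0.31833218 = 0.403900 (base)
P(M) = C(4,0) × 0.3172^4 × 0.6828^0 = 1 × 0.01012355 × 1.0000 = 0.010124
Relative intensity = 0.010124 / 0.403900 × 100 = 2.51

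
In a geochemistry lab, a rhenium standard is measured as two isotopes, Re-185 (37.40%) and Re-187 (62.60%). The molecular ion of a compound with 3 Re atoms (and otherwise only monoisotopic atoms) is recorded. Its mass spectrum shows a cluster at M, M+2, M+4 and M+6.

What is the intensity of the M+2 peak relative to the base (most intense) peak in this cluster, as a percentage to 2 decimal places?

59.74%

Term probabilities: M 0.0523, M+2 0.2627, M+4 0.4397, M+6 0.2453. Base peak = M+4.
P(M+4) = C(3,2) × 0.3740^1 × 0.6260^2 = 3 × 0.3740 × 0.391876 = 0.439685 (base)
P(M+2) = C(3,1) × 0.3740^2 × 0.6260^1 = 3 × 0.139876 × 0.6260 = 0.262687
Relative intensity = 0.262687 / 0.439685 × 100 = 59.74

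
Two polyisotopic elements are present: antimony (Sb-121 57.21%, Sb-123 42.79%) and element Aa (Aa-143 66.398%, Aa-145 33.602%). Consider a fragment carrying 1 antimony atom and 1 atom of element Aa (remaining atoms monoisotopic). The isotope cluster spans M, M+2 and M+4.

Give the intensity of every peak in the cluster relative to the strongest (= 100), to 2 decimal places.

79.74 : 100.00 : 30.18

Antimony pattern (n=1): 0.5721 : 0.4279
Element Aa pattern (n=1): 0.66398 : 0.33602
Convolve the two distributions (both contribute in 2-u steps):
  M: 0.5721×0.66398 = 0.379863
  M+2: 0.5721×0.33602 + 0.4279×0.66398 = 0.476354
  M+4: 0.4279×0.33602 = 0.143783
Scale to base peak (0.476354) = 100: 79.74 : 100.00 : 30.18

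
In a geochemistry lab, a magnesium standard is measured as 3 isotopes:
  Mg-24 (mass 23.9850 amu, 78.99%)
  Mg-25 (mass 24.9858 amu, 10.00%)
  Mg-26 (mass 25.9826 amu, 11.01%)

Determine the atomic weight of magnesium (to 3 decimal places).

Weight each isotope mass by its fractional abundance: 0.7899 × 23.9850 + 0.1000 × 24.9858 + 0.1101 × 25.9826
= 18.94575 + 2.49858 + 2.86068 = 24.30501 amu

24.305 amu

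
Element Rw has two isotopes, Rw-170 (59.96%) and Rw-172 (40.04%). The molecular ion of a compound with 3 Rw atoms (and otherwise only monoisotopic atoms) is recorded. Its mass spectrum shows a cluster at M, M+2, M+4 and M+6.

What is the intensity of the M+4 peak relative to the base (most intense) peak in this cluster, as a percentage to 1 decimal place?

Binomial terms of (0.5996 + 0.4004)^3: M 0.2156, M+2 0.4319, M+4 0.2884, M+6 0.0642 → M+2 is the base peak.
P(M+2) = C(3,1) × 0.5996^2 × 0.4004^1 = 3 × 0.35952016 × 0.4004 = 0.431856 (base)
P(M+4) = C(3,2) × 0.5996^1 × 0.4004^2 = 3 × 0.5996 × 0.16032016 = 0.288384
Relative intensity = 0.288384 / 0.431856 × 100 = 66.8

66.8%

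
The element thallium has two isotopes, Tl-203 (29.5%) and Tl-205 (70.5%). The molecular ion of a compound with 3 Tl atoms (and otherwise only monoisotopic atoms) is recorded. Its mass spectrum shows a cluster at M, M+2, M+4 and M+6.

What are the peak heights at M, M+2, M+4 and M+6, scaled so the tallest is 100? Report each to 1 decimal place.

5.8 : 41.8 : 100.0 : 79.7

Each Tl atom is independently Tl-203 (p = 0.295) or Tl-205 (q = 0.705); the cluster is the binomial expansion (p + q)^3.
P(M) = 0.295^3 = 0.025672
P(M+2) = 3 × 0.295^2 × 0.705^1 = 0.184058
P(M+4) = 3 × 0.295^1 × 0.705^2 = 0.439867
P(M+6) = 0.705^3 = 0.350403
The M+4 peak is largest (0.439867); scaling to 100 gives 5.8 : 41.8 : 100.0 : 79.7.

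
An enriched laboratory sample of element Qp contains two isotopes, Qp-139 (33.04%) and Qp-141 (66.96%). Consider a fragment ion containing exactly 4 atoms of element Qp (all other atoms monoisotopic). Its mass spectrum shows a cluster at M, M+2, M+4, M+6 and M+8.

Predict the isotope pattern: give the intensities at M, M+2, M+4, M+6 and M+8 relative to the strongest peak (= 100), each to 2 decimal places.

3.00 : 24.35 : 74.01 : 100.00 : 50.67

Expanding (0.3304 + 0.6696)^4:
P(M) = 0.3304^4 = 0.011917
P(M+2) = 4 × 0.3304^3 × 0.6696^1 = 0.096604
P(M+4) = 6 × 0.3304^2 × 0.6696^2 = 0.293672
P(M+6) = 4 × 0.3304^1 × 0.6696^3 = 0.396777
P(M+8) = 0.6696^4 = 0.201030
The M+6 peak is largest (0.396777); scaling to 100 gives 3.00 : 24.35 : 74.01 : 100.00 : 50.67.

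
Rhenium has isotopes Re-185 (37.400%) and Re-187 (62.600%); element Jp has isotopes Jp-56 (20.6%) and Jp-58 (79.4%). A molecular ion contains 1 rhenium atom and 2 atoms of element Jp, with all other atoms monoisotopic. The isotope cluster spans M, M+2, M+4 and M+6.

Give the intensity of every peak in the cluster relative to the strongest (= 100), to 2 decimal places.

Rhenium pattern (n=1): 0.3740 : 0.6260
Element Jp pattern (n=2): 0.042436 : 0.327128 : 0.630436
Convolve the two distributions (both contribute in 2-u steps):
  M: 0.3740×0.042436 = 0.015871
  M+2: 0.3740×0.327128 + 0.6260×0.042436 = 0.148911
  M+4: 0.3740×0.630436 + 0.6260×0.327128 = 0.440565
  M+6: 0.6260×0.630436 = 0.394653
Scale to base peak (0.440565) = 100: 3.60 : 33.80 : 100.00 : 89.58

3.60 : 33.80 : 100.00 : 89.58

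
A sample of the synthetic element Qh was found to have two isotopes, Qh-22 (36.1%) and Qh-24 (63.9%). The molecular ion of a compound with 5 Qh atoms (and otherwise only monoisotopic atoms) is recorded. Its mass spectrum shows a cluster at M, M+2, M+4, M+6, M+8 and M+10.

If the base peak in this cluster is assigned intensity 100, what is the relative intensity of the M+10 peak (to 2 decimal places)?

(0.361 + 0.639)^5 gives M 0.0061, M+2 0.0543, M+4 0.1921, M+6 0.3400, M+8 0.3009, M+10 0.1065; the largest is M+6.
P(M+6) = C(5,3) × 0.361^2 × 0.639^3 = 10 × 0.130321 × 0.26091712 = 0.340030 (base)
P(M+10) = C(5,5) × 0.361^0 × 0.639^5 = 1 × 1.0000 × 0.10653794 = 0.106538
Relative intensity = 0.106538 / 0.340030 × 100 = 31.33

31.33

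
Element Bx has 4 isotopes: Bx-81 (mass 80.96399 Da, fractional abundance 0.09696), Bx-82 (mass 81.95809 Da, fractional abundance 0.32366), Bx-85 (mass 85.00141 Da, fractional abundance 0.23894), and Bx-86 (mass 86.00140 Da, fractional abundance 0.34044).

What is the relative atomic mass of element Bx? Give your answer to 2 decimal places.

83.97 Da

Weight each isotope mass by its fractional abundance: 0.09696 × 80.96399 + 0.32366 × 81.95809 + 0.23894 × 85.00141 + 0.34044 × 86.00140
= 7.850268 + 26.526555 + 20.310237 + 29.278317 = 83.965377 Da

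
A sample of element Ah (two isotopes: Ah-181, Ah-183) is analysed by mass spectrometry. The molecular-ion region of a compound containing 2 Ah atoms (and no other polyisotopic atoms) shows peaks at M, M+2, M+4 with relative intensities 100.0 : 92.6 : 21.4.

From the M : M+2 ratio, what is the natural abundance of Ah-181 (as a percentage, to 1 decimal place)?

68.4%

If p is the fraction of Ah that is Ah-181, then I(M+2)/I(M) = [C(2,1)·p^1·(1−p)] / p^2 = 2·(1−p)/p = 92.6/100.0 = 0.9260
(1−p)/p = 0.9260/2 = 0.4630  ⇒  p = 1/(1 + 0.4630) = 0.6835
Ah-181: 68.4%, Ah-183: 31.6%.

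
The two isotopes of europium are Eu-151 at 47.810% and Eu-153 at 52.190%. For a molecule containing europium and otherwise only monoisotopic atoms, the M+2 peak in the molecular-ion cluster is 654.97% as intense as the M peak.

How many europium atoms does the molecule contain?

The M+2/M ratio from n Eu atoms is n · q/p = n · 0.52190/0.47810.
n = 6.5497 × 0.47810/0.52190 = 6.00 ≈ 6

6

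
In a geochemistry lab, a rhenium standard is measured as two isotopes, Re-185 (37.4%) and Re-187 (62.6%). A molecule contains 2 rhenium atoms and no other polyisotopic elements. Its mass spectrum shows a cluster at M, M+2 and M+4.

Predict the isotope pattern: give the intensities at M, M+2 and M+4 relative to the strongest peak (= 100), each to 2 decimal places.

29.87 : 100.00 : 83.69

Expanding (0.374 + 0.626)^2:
P(M) = 0.374^2 = 0.139876
P(M+2) = 2 × 0.374^1 × 0.626^1 = 0.468248
P(M+4) = 0.626^2 = 0.391876
The M+2 peak is largest (0.468248); scaling to 100 gives 29.87 : 100.00 : 83.69.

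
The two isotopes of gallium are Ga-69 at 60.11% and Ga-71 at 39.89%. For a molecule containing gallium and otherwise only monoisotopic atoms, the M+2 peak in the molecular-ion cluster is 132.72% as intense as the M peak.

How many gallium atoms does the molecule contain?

2

With n Ga atoms, P(M+2)/P(M) = C(n,1)·p^(n−1)q / p^n = n·q/p = n · 0.3989/0.6011.
n = 1.3272 × 0.6011/0.3989 = 2.00 ≈ 2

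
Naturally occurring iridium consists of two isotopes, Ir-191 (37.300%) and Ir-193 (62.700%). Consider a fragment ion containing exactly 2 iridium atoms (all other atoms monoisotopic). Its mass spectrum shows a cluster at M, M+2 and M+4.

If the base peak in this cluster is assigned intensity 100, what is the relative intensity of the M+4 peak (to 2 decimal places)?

(0.37300 + 0.62700)^2 gives M 0.1391, M+2 0.4677, M+4 0.3931; the largest is M+2.
P(M+2) = C(2,1) × 0.37300^1 × 0.62700^1 = 2 × 0.3730 × 0.6270 = 0.467742 (base)
P(M+4) = C(2,2) × 0.37300^0 × 0.62700^2 = 1 × 1.0000 × 0.393129 = 0.393129
Relative intensity = 0.393129 / 0.467742 × 100 = 84.05

84.05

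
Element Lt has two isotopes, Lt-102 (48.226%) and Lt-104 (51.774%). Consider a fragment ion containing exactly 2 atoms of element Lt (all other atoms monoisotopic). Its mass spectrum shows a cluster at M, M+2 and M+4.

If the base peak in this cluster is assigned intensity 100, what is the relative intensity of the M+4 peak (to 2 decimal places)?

Term probabilities: M 0.2326, M+2 0.4994, M+4 0.2681. Base peak = M+2.
P(M+2) = C(2,1) × 0.48226^1 × 0.51774^1 = 2 × 0.48226 × 0.51774 = 0.499371 (base)
P(M+4) = C(2,2) × 0.48226^0 × 0.51774^2 = 1 × 1.0000 × 0.26805471 = 0.268055
Relative intensity = 0.268055 / 0.499371 × 100 = 53.68

53.68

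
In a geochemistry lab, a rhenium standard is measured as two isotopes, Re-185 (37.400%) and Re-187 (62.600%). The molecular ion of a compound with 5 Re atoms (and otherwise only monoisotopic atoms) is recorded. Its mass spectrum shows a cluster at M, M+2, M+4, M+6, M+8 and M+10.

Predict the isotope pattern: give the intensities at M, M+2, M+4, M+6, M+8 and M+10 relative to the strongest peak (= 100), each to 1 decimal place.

2.1 : 17.8 : 59.7 : 100.0 : 83.7 : 28.0

The 5 Re atoms are independent, so intensities follow the terms of (0.37400 + 0.62600)^5.
P(M) = 0.37400^5 = 0.007317
P(M+2) = 5 × 0.37400^4 × 0.62600^1 = 0.061239
P(M+4) = 10 × 0.37400^3 × 0.62600^2 = 0.205005
P(M+6) = 10 × 0.37400^2 × 0.62600^3 = 0.343136
P(M+8) = 5 × 0.37400^1 × 0.62600^4 = 0.287170
P(M+10) = 0.62600^5 = 0.096133
The M+6 peak is largest (0.343136); scaling to 100 gives 2.1 : 17.8 : 59.7 : 100.0 : 83.7 : 28.0.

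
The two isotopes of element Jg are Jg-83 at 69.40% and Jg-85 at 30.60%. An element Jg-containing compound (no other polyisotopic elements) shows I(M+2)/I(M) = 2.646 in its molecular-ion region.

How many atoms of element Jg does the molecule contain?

6

The M+2/M ratio from n Jg atoms is n · q/p = n · 0.3060/0.6940.
n = 2.646 × 0.6940/0.3060 = 6.00 ≈ 6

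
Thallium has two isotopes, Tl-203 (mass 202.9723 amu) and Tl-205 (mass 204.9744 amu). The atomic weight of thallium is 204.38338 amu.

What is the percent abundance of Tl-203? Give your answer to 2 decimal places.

Writing the weighted mean with unknown fraction x of Tl-203:
202.9723·x + 204.9744·(1 − x) = 204.38338
(202.9723 − 204.9744)·x = 204.38338 − 204.9744
x = -0.59102 / -2.0021 = 0.29520 → 29.52% Tl-203, 70.48% Tl-205.

29.52%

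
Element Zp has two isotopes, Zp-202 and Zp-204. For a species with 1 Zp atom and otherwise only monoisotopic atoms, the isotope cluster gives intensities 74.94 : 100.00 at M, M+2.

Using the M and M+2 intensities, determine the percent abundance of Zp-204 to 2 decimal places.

57.16%

Let p = fractional abundance of Zp-202. I(M+2)/I(M) = [C(1,1)·p^0·(1−p)] / p^1 = 1·(1−p)/p = 100.00/74.94 = 1.3344
(1−p)/p = 1.3344/1 = 1.3344  ⇒  p = 1/(1 + 1.3344) = 0.4284
Zp-202: 42.84%, Zp-204: 57.16%.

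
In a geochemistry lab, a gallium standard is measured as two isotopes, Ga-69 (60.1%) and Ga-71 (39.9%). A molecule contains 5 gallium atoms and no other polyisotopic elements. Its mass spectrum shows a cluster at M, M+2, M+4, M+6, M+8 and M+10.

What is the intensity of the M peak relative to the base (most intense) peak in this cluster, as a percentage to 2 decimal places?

Binomial terms of (0.601 + 0.399)^5: M 0.0784, M+2 0.2603, M+4 0.3456, M+6 0.2294, M+8 0.0762, M+10 0.0101 → M+4 is the base peak.
P(M+4) = C(5,2) × 0.601^3 × 0.399^2 = 10 × 0.2170818 × 0.159201 = 0.345596 (base)
P(M) = C(5,0) × 0.601^5 × 0.399^0 = 1 × 0.07841016 × 1.0000 = 0.078410
Relative intensity = 0.078410 / 0.345596 × 100 = 22.69

22.69%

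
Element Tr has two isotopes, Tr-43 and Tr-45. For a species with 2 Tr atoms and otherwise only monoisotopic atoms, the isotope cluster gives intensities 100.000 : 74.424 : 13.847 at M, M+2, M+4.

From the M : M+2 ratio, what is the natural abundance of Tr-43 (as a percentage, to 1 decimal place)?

If p is the fraction of Tr that is Tr-43, then I(M+2)/I(M) = [C(2,1)·p^1·(1−p)] / p^2 = 2·(1−p)/p = 74.424/100.000 = 0.7442
(1−p)/p = 0.7442/2 = 0.3721  ⇒  p = 1/(1 + 0.3721) = 0.7288
Tr-43: 72.9%, Tr-45: 27.1%.

72.9%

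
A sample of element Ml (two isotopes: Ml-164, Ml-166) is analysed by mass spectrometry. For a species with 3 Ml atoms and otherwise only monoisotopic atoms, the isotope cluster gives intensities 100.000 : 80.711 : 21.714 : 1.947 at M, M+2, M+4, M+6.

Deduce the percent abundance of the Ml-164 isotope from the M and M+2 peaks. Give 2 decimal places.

Let p = fractional abundance of Ml-164. I(M+2)/I(M) = [C(3,1)·p^2·(1−p)] / p^3 = 3·(1−p)/p = 80.711/100.000 = 0.8071
(1−p)/p = 0.8071/3 = 0.2690  ⇒  p = 1/(1 + 0.2690) = 0.7880
Ml-164: 78.80%, Ml-166: 21.20%.

78.80%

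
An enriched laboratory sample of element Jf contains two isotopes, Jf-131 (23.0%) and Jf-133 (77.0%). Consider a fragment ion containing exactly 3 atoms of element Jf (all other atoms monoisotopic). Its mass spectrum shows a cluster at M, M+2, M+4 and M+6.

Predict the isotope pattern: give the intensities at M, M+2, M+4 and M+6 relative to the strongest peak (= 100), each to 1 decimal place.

2.7 : 26.8 : 89.6 : 100.0

Expanding (0.230 + 0.770)^3:
P(M) = 0.230^3 = 0.012167
P(M+2) = 3 × 0.230^2 × 0.770^1 = 0.122199
P(M+4) = 3 × 0.230^1 × 0.770^2 = 0.409101
P(M+6) = 0.770^3 = 0.456533
The M+6 peak is largest (0.456533); scaling to 100 gives 2.7 : 26.8 : 89.6 : 100.0.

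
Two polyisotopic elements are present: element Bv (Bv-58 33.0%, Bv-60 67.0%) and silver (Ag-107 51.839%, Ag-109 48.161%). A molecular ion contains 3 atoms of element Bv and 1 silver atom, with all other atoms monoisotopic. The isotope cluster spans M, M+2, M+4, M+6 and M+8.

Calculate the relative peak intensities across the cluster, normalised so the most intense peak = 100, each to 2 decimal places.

Element Bv pattern (n=3): 0.035937 : 0.218889 : 0.444411 : 0.300763
Silver pattern (n=1): 0.51839 : 0.48161
Convolve the two distributions (both contribute in 2-u steps):
  M: 0.035937×0.51839 = 0.018629
  M+2: 0.035937×0.48161 + 0.218889×0.51839 = 0.130777
  M+4: 0.218889×0.48161 + 0.444411×0.51839 = 0.335797
  M+6: 0.444411×0.48161 + 0.300763×0.51839 = 0.369945
  M+8: 0.300763×0.48161 = 0.144850
Scale to base peak (0.369945) = 100: 5.04 : 35.35 : 90.77 : 100.00 : 39.15

5.04 : 35.35 : 90.77 : 100.00 : 39.15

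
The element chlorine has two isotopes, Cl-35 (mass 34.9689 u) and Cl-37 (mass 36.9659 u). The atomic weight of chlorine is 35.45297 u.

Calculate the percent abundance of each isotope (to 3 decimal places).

With x = fraction of Cl-35 (so Cl-37 is 1 − x):
34.9689·x + 36.9659·(1 − x) = 35.45297
(34.9689 − 36.9659)·x = 35.45297 − 36.9659
x = -1.51293 / -1.9970 = 0.75760 → 75.760% Cl-35, 24.240% Cl-37.

Cl-35: 75.760%, Cl-37: 24.240%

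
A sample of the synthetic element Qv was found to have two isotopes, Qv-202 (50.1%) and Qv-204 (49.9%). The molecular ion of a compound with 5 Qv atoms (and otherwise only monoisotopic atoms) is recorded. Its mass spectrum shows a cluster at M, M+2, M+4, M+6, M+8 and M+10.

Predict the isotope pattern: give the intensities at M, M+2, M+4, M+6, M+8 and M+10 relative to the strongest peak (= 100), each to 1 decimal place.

10.1 : 50.2 : 100.0 : 99.6 : 49.6 : 9.9

The 5 Qv atoms are independent, so intensities follow the terms of (0.501 + 0.499)^5.
P(M) = 0.501^5 = 0.031564
P(M+2) = 5 × 0.501^4 × 0.499^1 = 0.157189
P(M+4) = 10 × 0.501^3 × 0.499^2 = 0.313122
P(M+6) = 10 × 0.501^2 × 0.499^3 = 0.311873
P(M+8) = 5 × 0.501^1 × 0.499^4 = 0.155314
P(M+10) = 0.499^5 = 0.030939
The M+4 peak is largest (0.313122); scaling to 100 gives 10.1 : 50.2 : 100.0 : 99.6 : 49.6 : 9.9.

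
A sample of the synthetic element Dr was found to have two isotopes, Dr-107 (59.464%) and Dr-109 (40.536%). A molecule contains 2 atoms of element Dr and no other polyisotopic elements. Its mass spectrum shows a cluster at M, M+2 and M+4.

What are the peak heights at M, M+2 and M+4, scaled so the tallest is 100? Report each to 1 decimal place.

Each Dr atom is independently Dr-107 (p = 0.59464) or Dr-109 (q = 0.40536); the cluster is the binomial expansion (p + q)^2.
P(M) = 0.59464^2 = 0.353597
P(M+2) = 2 × 0.59464^1 × 0.40536^1 = 0.482087
P(M+4) = 0.40536^2 = 0.164317
The M+2 peak is largest (0.482087); scaling to 100 gives 73.3 : 100.0 : 34.1.

73.3 : 100.0 : 34.1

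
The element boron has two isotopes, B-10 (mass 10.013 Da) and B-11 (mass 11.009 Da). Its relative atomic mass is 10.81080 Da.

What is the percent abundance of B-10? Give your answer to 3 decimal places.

19.900%

With x = fraction of B-10 (so B-11 is 1 − x):
10.013·x + 11.009·(1 − x) = 10.81080
(10.013 − 11.009)·x = 10.81080 − 11.009
x = -0.19820 / -0.996 = 0.19900 → 19.900% B-10, 80.100% B-11.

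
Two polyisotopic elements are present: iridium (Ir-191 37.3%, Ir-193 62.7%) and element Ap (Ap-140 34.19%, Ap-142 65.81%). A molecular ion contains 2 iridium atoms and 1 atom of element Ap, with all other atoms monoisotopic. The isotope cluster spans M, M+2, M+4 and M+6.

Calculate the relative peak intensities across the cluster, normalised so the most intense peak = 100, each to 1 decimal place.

10.8 : 56.9 : 100.0 : 58.5

Iridium pattern (n=2): 0.139129 : 0.467742 : 0.393129
Element Ap pattern (n=1): 0.3419 : 0.6581
Convolve the two distributions (both contribute in 2-u steps):
  M: 0.139129×0.3419 = 0.047568
  M+2: 0.139129×0.6581 + 0.467742×0.3419 = 0.251482
  M+4: 0.467742×0.6581 + 0.393129×0.3419 = 0.442232
  M+6: 0.393129×0.6581 = 0.258718
Scale to base peak (0.442232) = 100: 10.8 : 56.9 : 100.0 : 58.5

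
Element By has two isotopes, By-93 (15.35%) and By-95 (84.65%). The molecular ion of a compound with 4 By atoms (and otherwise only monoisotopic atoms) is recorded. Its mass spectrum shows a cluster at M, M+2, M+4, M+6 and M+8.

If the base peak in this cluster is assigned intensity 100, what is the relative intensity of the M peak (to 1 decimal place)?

Binomial terms of (0.1535 + 0.8465)^4: M 0.0006, M+2 0.0122, M+4 0.1013, M+6 0.3724, M+8 0.5135 → M+8 is the base peak.
P(M+8) = C(4,4) × 0.1535^0 × 0.8465^4 = 1 × 1.0000 × 0.51346146 = 0.513461 (base)
P(M) = C(4,0) × 0.1535^4 × 0.8465^0 = 1 × 0.00055518 × 1.0000 = 0.000555
Relative intensity = 0.000555 / 0.513461 × 100 = 0.1

0.1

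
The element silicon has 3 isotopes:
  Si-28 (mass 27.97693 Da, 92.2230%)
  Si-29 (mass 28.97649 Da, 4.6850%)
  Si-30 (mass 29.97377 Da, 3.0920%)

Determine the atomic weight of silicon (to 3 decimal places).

Weight each isotope mass by its fractional abundance: 0.922230 × 27.97693 + 0.046850 × 28.97649 + 0.030920 × 29.97377
= 25.801164 + 1.357549 + 0.926789 = 28.085502 Da

28.086 Da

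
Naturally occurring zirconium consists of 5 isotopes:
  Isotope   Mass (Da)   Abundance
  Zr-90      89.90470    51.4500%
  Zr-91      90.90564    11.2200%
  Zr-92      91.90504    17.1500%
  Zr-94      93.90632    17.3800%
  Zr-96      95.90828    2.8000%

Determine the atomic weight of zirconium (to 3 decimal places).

The abundance-weighted mean is 0.514500 × 89.90470 + 0.112200 × 90.90564 + 0.171500 × 91.90504 + 0.173800 × 93.90632 + 0.028000 × 95.90828
= 46.255968 + 10.199613 + 15.761714 + 16.320918 + 2.685432 = 91.223645 Da

91.224 Da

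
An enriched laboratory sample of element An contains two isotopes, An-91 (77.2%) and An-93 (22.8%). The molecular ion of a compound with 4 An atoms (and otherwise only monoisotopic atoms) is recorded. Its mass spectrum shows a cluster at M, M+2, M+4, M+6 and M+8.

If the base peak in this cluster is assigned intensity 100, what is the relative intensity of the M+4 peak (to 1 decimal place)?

44.3

Term probabilities: M 0.3552, M+2 0.4196, M+4 0.1859, M+6 0.0366, M+8 0.0027. Base peak = M+2.
P(M+2) = C(4,1) × 0.772^3 × 0.228^1 = 4 × 0.46009965 × 0.2280 = 0.419611 (base)
P(M+4) = C(4,2) × 0.772^2 × 0.228^2 = 6 × 0.595984 × 0.051984 = 0.185890
Relative intensity = 0.185890 / 0.419611 × 100 = 44.3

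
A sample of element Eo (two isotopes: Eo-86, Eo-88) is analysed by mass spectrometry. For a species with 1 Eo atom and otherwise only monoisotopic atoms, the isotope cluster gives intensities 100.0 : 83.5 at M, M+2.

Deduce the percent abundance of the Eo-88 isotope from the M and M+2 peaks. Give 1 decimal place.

If p is the fraction of Eo that is Eo-86, then I(M+2)/I(M) = [C(1,1)·p^0·(1−p)] / p^1 = 1·(1−p)/p = 83.5/100.0 = 0.8350
(1−p)/p = 0.8350/1 = 0.8350  ⇒  p = 1/(1 + 0.8350) = 0.5450
Eo-86: 54.5%, Eo-88: 45.5%.

45.5%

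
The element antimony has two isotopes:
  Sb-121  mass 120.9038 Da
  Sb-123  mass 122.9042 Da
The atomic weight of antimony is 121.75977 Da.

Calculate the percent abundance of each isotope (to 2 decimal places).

Writing the weighted mean with unknown fraction x of Sb-121:
120.9038·x + 122.9042·(1 − x) = 121.75977
(120.9038 − 122.9042)·x = 121.75977 − 122.9042
x = -1.14443 / -2.0004 = 0.57210 → 57.21% Sb-121, 42.79% Sb-123.

Sb-121: 57.21%, Sb-123: 42.79%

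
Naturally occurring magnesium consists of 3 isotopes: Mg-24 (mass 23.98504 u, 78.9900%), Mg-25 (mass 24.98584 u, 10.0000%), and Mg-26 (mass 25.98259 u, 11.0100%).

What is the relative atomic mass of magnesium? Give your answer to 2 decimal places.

Ar = Σ fᵢ·mᵢ = 0.789900 × 23.98504 + 0.100000 × 24.98584 + 0.110100 × 25.98259
= 18.945783 + 2.498584 + 2.860683 = 24.305050 u

24.31 u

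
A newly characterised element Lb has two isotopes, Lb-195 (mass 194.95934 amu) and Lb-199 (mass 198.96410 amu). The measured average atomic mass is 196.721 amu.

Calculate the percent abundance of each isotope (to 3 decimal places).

Let x be the fractional abundance of Lb-195; then Lb-199 has abundance 1 − x.
194.95934·x + 198.96410·(1 − x) = 196.721
(194.95934 − 198.96410)·x = 196.721 − 198.96410
x = -2.24310 / -4.00476 = 0.56011 → 56.011% Lb-195, 43.989% Lb-199.

Lb-195: 56.011%, Lb-199: 43.989%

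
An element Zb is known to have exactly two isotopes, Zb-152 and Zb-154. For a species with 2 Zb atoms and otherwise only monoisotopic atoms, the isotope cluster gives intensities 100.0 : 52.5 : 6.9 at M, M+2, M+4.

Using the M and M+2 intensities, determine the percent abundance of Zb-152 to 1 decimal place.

79.2%

If p is the fraction of Zb that is Zb-152, then I(M+2)/I(M) = [C(2,1)·p^1·(1−p)] / p^2 = 2·(1−p)/p = 52.5/100.0 = 0.5250
(1−p)/p = 0.5250/2 = 0.2625  ⇒  p = 1/(1 + 0.2625) = 0.7921
Zb-152: 79.2%, Zb-154: 20.8%.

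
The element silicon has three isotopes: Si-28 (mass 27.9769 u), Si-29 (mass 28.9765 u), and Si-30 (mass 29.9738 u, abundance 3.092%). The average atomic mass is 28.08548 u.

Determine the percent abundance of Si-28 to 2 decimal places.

The remaining 96.908% is split between Si-28 (fraction x) and Si-29 (fraction 0.96908 − x).
Substituting: 27.9769x + 28.9765(0.96908 − x) = 27.158690104
(27.9769 − 28.9765)x = -0.921856516  ⇒  x = 0.92223, y = 0.04685
Si-28: 92.22%, Si-29: 4.69%.

92.22%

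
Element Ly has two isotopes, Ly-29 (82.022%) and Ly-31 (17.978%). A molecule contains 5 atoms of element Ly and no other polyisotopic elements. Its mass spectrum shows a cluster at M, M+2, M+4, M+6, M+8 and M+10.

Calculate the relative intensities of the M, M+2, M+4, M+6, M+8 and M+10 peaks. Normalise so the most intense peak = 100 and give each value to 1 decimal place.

91.2 : 100.0 : 43.8 : 9.6 : 1.1 : 0.0

Expanding (0.82022 + 0.17978)^5:
P(M) = 0.82022^5 = 0.371237
P(M+2) = 5 × 0.82022^4 × 0.17978^1 = 0.406849
P(M+4) = 10 × 0.82022^3 × 0.17978^2 = 0.178350
P(M+6) = 10 × 0.82022^2 × 0.17978^3 = 0.039092
P(M+8) = 5 × 0.82022^1 × 0.17978^4 = 0.004284
P(M+10) = 0.17978^5 = 0.000188
The M+2 peak is largest (0.406849); scaling to 100 gives 91.2 : 100.0 : 43.8 : 9.6 : 1.1 : 0.0.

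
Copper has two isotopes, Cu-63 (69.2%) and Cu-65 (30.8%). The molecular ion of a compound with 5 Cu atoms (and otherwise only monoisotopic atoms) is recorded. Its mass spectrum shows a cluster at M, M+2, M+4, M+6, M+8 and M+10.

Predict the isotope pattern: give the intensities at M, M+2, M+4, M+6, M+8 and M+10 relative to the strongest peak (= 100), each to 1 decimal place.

44.9 : 100.0 : 89.0 : 39.6 : 8.8 : 0.8

The 5 Cu atoms are independent, so intensities follow the terms of (0.692 + 0.308)^5.
P(M) = 0.692^5 = 0.158683
P(M+2) = 5 × 0.692^4 × 0.308^1 = 0.353139
P(M+4) = 10 × 0.692^3 × 0.308^2 = 0.314355
P(M+6) = 10 × 0.692^2 × 0.308^3 = 0.139915
P(M+8) = 5 × 0.692^1 × 0.308^4 = 0.031137
P(M+10) = 0.308^5 = 0.002772
The M+2 peak is largest (0.353139); scaling to 100 gives 44.9 : 100.0 : 89.0 : 39.6 : 8.8 : 0.8.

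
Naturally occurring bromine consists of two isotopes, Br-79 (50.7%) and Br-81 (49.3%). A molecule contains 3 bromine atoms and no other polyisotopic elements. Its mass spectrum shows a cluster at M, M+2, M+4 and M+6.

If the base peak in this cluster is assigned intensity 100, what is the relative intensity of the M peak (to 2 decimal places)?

Binomial terms of (0.507 + 0.493)^3: M 0.1303, M+2 0.3802, M+4 0.3697, M+6 0.1198 → M+2 is the base peak.
P(M+2) = C(3,1) × 0.507^2 × 0.493^1 = 3 × 0.257049 × 0.4930 = 0.380175 (base)
P(M) = C(3,0) × 0.507^3 × 0.493^0 = 1 × 0.13032384 × 1.0000 = 0.130324
Relative intensity = 0.130324 / 0.380175 × 100 = 34.28

34.28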